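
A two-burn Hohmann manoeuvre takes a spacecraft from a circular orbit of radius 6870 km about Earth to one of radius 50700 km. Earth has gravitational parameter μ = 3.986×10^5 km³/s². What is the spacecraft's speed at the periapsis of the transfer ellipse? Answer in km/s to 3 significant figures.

Semi-major axis of the transfer orbit: a_t = (6870 + 50700)/2 = 28785 km.
The periapsis of the transfer ellipse is at r = 6870 km.
From the vis-viva equation, v = √[μ(2/r − 1/a_t)] = 10.11 km/s.

v = 10.1 km/s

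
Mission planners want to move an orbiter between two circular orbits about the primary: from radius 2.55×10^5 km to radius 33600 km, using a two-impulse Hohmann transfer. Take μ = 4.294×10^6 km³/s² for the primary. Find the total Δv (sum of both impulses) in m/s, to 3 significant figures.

Δv = 5850 m/s

Transfer-ellipse semi-major axis a_t = (r₁ + r₂)/2 = (2.550×10^5 + 33600)/2 = 1.443×10^5 km.
At r₁ the circular-orbit speed is v₁ = √(μ/r₁) = 4.10356 km/s.
Transfer-orbit speed at r₁ (vis-viva): v_a = √[μ(2/r₁ − 1/a_t)] = 1.98015 km/s.
First burn Δv₁ = |v_a − v₁| = 2.12341 km/s.
At r₂, v₂ = √(μ/r₂) = 11.30476 km/s.
Transfer-orbit speed at r₂: v_p = √[μ(2/r₂ − 1/a_t)] = 15.02790 km/s.
Second burn Δv₂ = |v₂ − v_p| = 3.72314 km/s.
Δv = Δv₁ + Δv₂ = 2.12341 + 3.72314 = 5.847 km/s.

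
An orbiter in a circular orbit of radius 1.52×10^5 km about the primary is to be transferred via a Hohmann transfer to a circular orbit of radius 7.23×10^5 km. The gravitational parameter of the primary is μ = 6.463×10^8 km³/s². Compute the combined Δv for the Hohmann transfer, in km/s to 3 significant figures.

The Hohmann ellipse has a_t = (r₁ + r₂)/2 = 4.375×10^5 km.
Circular speed at r₁: v₁ = √(μ/r₁) = √(6.463×10^8/1.520×10^5) = 65.207 km/s.
On the transfer ellipse at r₁, vis-viva gives v_p = √[μ(2/r₁ − 1/a_t)] = 83.825 km/s.
First burn Δv₁ = |v_p − v₁| = 18.618 km/s.
At r₂, v₂ = √(μ/r₂) = 29.898 km/s.
Transfer-orbit speed at r₂: v_a = √[μ(2/r₂ − 1/a_t)] = 17.623 km/s.
Second burn Δv₂ = |v₂ − v_a| = 12.275 km/s.
Total Δv = Δv₁ + Δv₂ = 30.89 km/s.

Δv = 30.9 km/s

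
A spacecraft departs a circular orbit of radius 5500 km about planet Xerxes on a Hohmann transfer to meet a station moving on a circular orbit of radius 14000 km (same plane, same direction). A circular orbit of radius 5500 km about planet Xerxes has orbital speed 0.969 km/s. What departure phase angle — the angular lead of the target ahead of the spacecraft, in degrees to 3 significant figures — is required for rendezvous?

From the circular-orbit relation v² = μ/r at r = 5500 km: μ = v²r = (0.969)² × 5500 = 5164.29 km³/s².
Transfer-ellipse semi-major axis a_t = (r₁ + r₂)/2 = (5500 + 14000)/2 = 9750 km.
Transfer time t = π√(a_t³/μ) = 42090 s.
The target's mean motion on its circular orbit is ω₂ = √(μ/r₂³) = 4.338×10^-5 rad/s.
Angle swept by the target during transfer: ω₂·t = 1.826 rad = 104.6°.
The spacecraft traverses 180° on the transfer ellipse, so the target must lead by 180° − 104.6° = 75.4°.

φ = 75.4°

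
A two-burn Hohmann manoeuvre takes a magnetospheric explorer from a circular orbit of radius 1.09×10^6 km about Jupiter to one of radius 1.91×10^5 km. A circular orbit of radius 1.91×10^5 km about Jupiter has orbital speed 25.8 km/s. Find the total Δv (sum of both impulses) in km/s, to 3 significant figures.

From the circular-orbit relation v² = μ/r at r = 1.91×10^5 km: μ = v²r = (25.8)² × 1.91×10^5 = 1.27137×10^8 km³/s².
Semi-major axis of the transfer orbit: a_t = (1.090×10^6 + 1.910×10^5)/2 = 6.405×10^5 km.
Circular speed at r₁: v₁ = √(μ/r₁) = √(1.27137×10^8/1.090×10^6) = 10.80 km/s.
On the transfer ellipse at r₁, vis-viva equation gives v_a = √[μ(2/r₁ − 1/a_t)] = 5.898 km/s.
First burn Δv₁ = |v_a − v₁| = 4.902 km/s.
At r₂, v₂ = √(μ/r₂) = 25.800 km/s.
Transfer-orbit speed at r₂: v_p = √[μ(2/r₂ − 1/a_t)] = 33.657 km/s.
Second burn Δv₂ = |v₂ − v_p| = 7.857 km/s.
Total Δv = Δv₁ + Δv₂ = 12.76 km/s.

Δv = 12.8 km/s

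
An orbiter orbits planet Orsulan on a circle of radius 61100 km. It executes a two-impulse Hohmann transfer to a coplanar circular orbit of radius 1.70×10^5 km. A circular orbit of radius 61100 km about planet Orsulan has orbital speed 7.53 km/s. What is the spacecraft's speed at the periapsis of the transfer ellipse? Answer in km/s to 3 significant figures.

v = 9.13 km/s

From the circular-orbit relation v² = μ/r at r = 61100 km: μ = v²r = (7.53)² × 61100 = 3.46442×10^6 km³/s².
The Hohmann ellipse has a_t = (r₁ + r₂)/2 = 1.1555×10^5 km.
At periapsis, r = 61100 km.
From the vis-viva equation, v = √[μ(2/r − 1/a_t)] = 9.133 km/s.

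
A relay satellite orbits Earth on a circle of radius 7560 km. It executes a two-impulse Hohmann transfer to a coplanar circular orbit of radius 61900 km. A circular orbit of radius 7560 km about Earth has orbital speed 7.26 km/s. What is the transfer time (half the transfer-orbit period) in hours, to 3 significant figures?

t = 8.95 hours

From the circular-orbit relation v² = μ/r at r = 7560 km: μ = v²r = (7.26)² × 7560 = 3.98469×10^5 km³/s².
Semi-major axis of the transfer orbit: a_t = (7560 + 61900)/2 = 34730 km.
Transfer time t = π√(a_t³/μ) = π√((34730)³ / 3.98469×10^5) = 32210 s.
Converting: 32210 s ÷ 3600 s/hour = 8.95 hours.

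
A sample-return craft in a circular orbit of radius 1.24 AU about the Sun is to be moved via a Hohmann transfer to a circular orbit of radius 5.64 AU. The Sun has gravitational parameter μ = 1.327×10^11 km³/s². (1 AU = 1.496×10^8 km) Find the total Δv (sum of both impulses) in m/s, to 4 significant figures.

Δv = 12510 m/s

In km: r₁ = 1.24 × 1.496×10^8 = 1.85504×10^8 km; r₂ = 5.64 × 1.496×10^8 = 8.43744×10^8 km.
Transfer-ellipse semi-major axis a_t = (r₁ + r₂)/2 = (1.85504×10^8 + 8.43744×10^8)/2 = 5.14624×10^8 km.
At r₁ the circular-orbit speed is v₁ = √(μ/r₁) = 26.746 km/s.
Transfer-orbit speed at r₁ (vis-viva equation): v_p = √[μ(2/r₁ − 1/a_t)] = 34.247 km/s.
First burn Δv₁ = |v_p − v₁| = 7.501 km/s.
At r₂, v₂ = √(μ/r₂) = 12.541 km/s.
Transfer-orbit speed at r₂: v_a = √[μ(2/r₂ − 1/a_t)] = 7.5294 km/s.
Second burn Δv₂ = |v₂ − v_a| = 5.012 km/s.
Δv = Δv₁ + Δv₂ = 7.501 + 5.012 = 12.51 km/s.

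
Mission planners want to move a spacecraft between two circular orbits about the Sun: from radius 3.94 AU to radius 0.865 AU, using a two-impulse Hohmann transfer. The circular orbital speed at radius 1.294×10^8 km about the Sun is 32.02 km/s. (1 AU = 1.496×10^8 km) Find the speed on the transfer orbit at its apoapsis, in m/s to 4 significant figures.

From the circular-orbit relation v² = μ/r at r = 1.294×10^8 km: μ = v²r = (32.02)² × 1.294×10^8 = 1.32671×10^11 km³/s².
In km: r₁ = 3.94 × 1.496×10^8 = 5.89424×10^8 km; r₂ = 0.865 × 1.496×10^8 = 1.29404×10^8 km.
Transfer-ellipse semi-major axis a_t = (r₁ + r₂)/2 = (5.89424×10^8 + 1.29404×10^8)/2 = 3.59414×10^8 km.
The apoapsis of the transfer ellipse is at r = 5.89424×10^8 km.
Vis-viva: v = √[μ(2/r − 1/a_t)] = √[1.32671×10^11 × (2/5.89424×10^8 − 1/3.59414×10^8)] = 9.002 km/s.

v = 9002 m/s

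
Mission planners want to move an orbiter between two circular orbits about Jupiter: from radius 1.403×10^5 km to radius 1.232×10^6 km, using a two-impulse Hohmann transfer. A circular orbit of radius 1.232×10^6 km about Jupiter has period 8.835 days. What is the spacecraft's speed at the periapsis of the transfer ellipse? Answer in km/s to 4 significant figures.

v = 40.27 km/s

From Kepler's third law T² = 4π²r³/μ at r = 1.232×10^6 km, T = 8.835 days = 8.835 × 86400 s = 7.63344×10^5 s: μ = 4π²r³/T² = 1.26693×10^8 km³/s².
Transfer-ellipse semi-major axis a_t = (r₁ + r₂)/2 = (1.403×10^5 + 1.232×10^6)/2 = 6.8615×10^5 km.
The periapsis of the transfer ellipse is at r = 1.403×10^5 km.
Applying v² = μ(2/r − 1/a_t): v = 40.27 km/s.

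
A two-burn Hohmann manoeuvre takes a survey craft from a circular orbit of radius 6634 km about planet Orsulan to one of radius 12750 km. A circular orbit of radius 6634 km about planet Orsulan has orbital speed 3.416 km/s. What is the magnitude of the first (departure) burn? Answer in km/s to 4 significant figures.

From the circular-orbit relation v² = μ/r at r = 6634 km: μ = v²r = (3.416)² × 6634 = 77412.5 km³/s².
Transfer-ellipse semi-major axis a_t = (r₁ + r₂)/2 = (6634 + 12750)/2 = 9692 km.
Circular speed at r = 6634 km: v_c = √(μ/r) = 3.416 km/s.
Transfer-orbit speed at the same r (vis-viva, a = a_t): v_t = √[μ(2/r − 1/a_t)] = 3.918 km/s.
Δv₁ = |v_t − v_c| = |3.918 − 3.416| = 0.5020 km/s.

Δv₁ = 0.5020 km/s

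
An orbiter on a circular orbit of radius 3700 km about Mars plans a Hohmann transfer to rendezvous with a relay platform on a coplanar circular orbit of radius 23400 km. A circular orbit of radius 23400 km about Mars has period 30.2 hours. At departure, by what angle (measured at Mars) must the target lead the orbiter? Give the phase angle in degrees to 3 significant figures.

From Kepler's third law T² = 4π²r³/μ at r = 23400 km, T = 30.2 hours = 30.2 × 3600 s = 1.0872×10^5 s: μ = 4π²r³/T² = 42794.5 km³/s².
Semi-major axis of the transfer orbit: a_t = (3700 + 23400)/2 = 13550 km.
Transfer time t = π√(a_t³/μ) = 23953.3 s.
Target angular speed ω₂ = √(μ/r₂³) = 5.77924×10^-5 rad/s.
Angle swept by the target during transfer: ω₂·t = 1.38432 rad = 79.32°.
Arrival is 180° from departure on the ellipse, so φ = 180° − 79.32° = 101°.

φ = 101°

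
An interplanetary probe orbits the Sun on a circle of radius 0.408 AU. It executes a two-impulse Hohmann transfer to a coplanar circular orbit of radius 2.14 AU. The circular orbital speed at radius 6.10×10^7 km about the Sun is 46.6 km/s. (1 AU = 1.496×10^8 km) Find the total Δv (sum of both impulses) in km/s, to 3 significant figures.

Δv = 22.6 km/s

From the circular-orbit relation v² = μ/r at r = 6.10×10^7 km: μ = v²r = (46.6)² × 6.10×10^7 = 1.32465×10^11 km³/s².
In km: r₁ = 0.408 × 1.496×10^8 = 6.10368×10^7 km; r₂ = 2.14 × 1.496×10^8 = 3.20144×10^8 km.
Transfer-ellipse semi-major axis a_t = (r₁ + r₂)/2 = (6.10368×10^7 + 3.20144×10^8)/2 = 1.905904×10^8 km.
Circular speed at r₁: v₁ = √(μ/r₁) = √(1.32465×10^11/6.10368×10^7) = 46.59 km/s.
On the transfer ellipse at r₁, vis-viva gives v_p = √[μ(2/r₁ − 1/a_t)] = 60.38 km/s.
First burn Δv₁ = |v_p − v₁| = 13.79 km/s.
At r₂, v₂ = √(μ/r₂) = 20.34 km/s.
Transfer-orbit speed at r₂: v_a = √[μ(2/r₂ − 1/a_t)] = 11.51 km/s.
Second burn Δv₂ = |v₂ − v_a| = 8.830 km/s.
Total Δv = Δv₁ + Δv₂ = 22.62 km/s.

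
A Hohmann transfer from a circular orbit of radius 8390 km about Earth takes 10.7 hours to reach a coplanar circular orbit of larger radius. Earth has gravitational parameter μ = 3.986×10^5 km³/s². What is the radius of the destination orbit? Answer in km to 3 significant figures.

r₂ = 69900 km

Transfer time t = 10.7 hours = 38520 s, and t = π√(a_t³/μ).
So a_t = (μ t²/π²)^(1/3) = (3.986×10^5 × (38520)² / π²)^(1/3) = 39132 km.
Since a_t = (r₁ + r₂)/2, r₂ = 2a_t − r₁ = 2×39132 − 8390 = 69874 km.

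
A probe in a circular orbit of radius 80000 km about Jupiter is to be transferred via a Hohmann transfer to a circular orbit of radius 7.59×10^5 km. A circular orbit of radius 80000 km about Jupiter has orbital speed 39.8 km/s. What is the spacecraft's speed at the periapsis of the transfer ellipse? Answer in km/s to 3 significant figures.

v = 53.5 km/s

From the circular-orbit relation v² = μ/r at r = 80000 km: μ = v²r = (39.8)² × 80000 = 1.26723×10^8 km³/s².
The Hohmann ellipse has a_t = (r₁ + r₂)/2 = 4.195×10^5 km.
The periapsis of the transfer ellipse is at r = 80000 km.
Vis-viva: v = √[μ(2/r − 1/a_t)] = √[1.26723×10^8 × (2/80000 − 1/4.195×10^5)] = 53.54 km/s.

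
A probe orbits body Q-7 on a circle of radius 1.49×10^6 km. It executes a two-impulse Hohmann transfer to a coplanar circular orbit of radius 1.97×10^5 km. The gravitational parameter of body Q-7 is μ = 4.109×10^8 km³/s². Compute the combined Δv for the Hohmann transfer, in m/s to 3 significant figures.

The Hohmann ellipse has a_t = (r₁ + r₂)/2 = 8.435×10^5 km.
Circular speed at r₁: v₁ = √(μ/r₁) = √(4.109×10^8/1.490×10^6) = 16.606 km/s.
On the transfer ellipse at r₁, vis-viva equation gives v_a = √[μ(2/r₁ − 1/a_t)] = 8.0254 km/s.
First burn Δv₁ = |v_a − v₁| = 8.581 km/s.
At r₂, v₂ = √(μ/r₂) = 45.67 km/s.
Transfer-orbit speed at r₂: v_p = √[μ(2/r₂ − 1/a_t)] = 60.70 km/s.
Second burn Δv₂ = |v₂ − v_p| = 15.03 km/s.
Δv = Δv₁ + Δv₂ = 8.581 + 15.03 = 23.61 km/s.

Δv = 23600 m/s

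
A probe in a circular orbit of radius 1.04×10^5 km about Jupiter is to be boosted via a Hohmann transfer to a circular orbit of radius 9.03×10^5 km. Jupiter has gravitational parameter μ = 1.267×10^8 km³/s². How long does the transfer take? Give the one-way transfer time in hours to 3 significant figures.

t = 27.7 hours

Semi-major axis of the transfer orbit: a_t = (1.040×10^5 + 9.030×10^5)/2 = 5.035×10^5 km.
By Kepler's third law the transfer-orbit period is T = 2π√(a_t³/μ), so t = T/2 = 99720 s.
Converting: 99720 s ÷ 3600 s/hour = 27.7 hours.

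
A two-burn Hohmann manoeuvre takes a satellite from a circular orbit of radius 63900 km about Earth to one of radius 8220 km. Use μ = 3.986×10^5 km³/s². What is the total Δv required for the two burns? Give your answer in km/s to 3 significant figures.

Δv = 3.61 km/s

Semi-major axis of the transfer orbit: a_t = (63900 + 8220)/2 = 36060 km.
At r₁ the circular-orbit speed is v₁ = √(μ/r₁) = 2.4976 km/s.
On the transfer ellipse at r₁, vis-viva equation gives v_a = √[μ(2/r₁ − 1/a_t)] = 1.1925 km/s.
First burn Δv₁ = |v_a − v₁| = 1.305 km/s.
At r₂, v₂ = √(μ/r₂) = 6.964 km/s.
Transfer-orbit speed at r₂: v_p = √[μ(2/r₂ − 1/a_t)] = 9.270 km/s.
Second burn Δv₂ = |v₂ − v_p| = 2.306 km/s.
Δv = Δv₁ + Δv₂ = 1.305 + 2.306 = 3.611 km/s.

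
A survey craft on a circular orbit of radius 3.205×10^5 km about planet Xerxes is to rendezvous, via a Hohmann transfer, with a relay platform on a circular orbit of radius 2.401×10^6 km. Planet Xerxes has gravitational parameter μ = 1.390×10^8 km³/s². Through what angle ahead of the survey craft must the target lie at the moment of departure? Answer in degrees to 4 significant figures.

Transfer-ellipse semi-major axis a_t = (r₁ + r₂)/2 = (3.205×10^5 + 2.401×10^6)/2 = 1.36075×10^6 km.
Transfer time t = π√(a_t³/μ) = 4.2297×10^5 s.
Target angular speed ω₂ = √(μ/r₂³) = 3.1690×10^-6 rad/s.
Angle swept by the target during transfer: ω₂·t = 1.3404 rad = 76.80°.
The survey craft traverses 180° on the transfer ellipse, so the target must lead by 180° − 76.80° = 103.2°.

φ = 103.2°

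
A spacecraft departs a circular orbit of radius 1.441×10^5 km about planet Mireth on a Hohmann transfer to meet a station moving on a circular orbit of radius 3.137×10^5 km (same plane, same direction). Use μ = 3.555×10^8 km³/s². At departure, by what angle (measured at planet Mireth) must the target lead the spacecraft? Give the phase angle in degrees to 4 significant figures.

φ = 67.81°

The Hohmann ellipse has a_t = (r₁ + r₂)/2 = 2.289×10^5 km.
Transfer time t = π√(a_t³/μ) = 18250 s.
Target angular speed ω₂ = √(μ/r₂³) = 1.073×10^-4 rad/s.
Angle swept by the target during transfer: ω₂·t = 1.958 rad = 112.19°.
The spacecraft traverses 180° on the transfer ellipse, so the target must lead by 180° − 112.19° = 67.81°.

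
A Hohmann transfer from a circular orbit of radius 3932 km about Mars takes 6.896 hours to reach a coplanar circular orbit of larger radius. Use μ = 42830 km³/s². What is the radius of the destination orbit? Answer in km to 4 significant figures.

Transfer time t = 6.896 hours = 24825.6 s, and t = π√(a_t³/μ).
So a_t = (μ t²/π²)^(1/3) = (42830 × (24825.6)² / π²)^(1/3) = 13881 km.
Since a_t = (r₁ + r₂)/2, r₂ = 2a_t − r₁ = 2×13881 − 3932 = 23830 km.

r₂ = 23830 km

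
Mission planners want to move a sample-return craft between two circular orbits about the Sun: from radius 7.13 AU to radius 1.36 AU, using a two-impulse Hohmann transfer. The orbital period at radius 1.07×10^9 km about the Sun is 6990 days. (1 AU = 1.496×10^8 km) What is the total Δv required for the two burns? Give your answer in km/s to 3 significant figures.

From Kepler's third law T² = 4π²r³/μ at r = 1.07×10^9 km, T = 6990 days = 6990 × 86400 s = 6.03936×10^8 s: μ = 4π²r³/T² = 1.32596×10^11 km³/s².
In km: r₁ = 7.13 × 1.496×10^8 = 1.066648×10^9 km; r₂ = 1.36 × 1.496×10^8 = 2.03456×10^8 km.
Transfer-ellipse semi-major axis a_t = (r₁ + r₂)/2 = (1.066648×10^9 + 2.03456×10^8)/2 = 6.35052×10^8 km.
Circular speed at r₁: v₁ = √(μ/r₁) = √(1.32596×10^11/1.066648×10^9) = 11.15 km/s.
On the transfer ellipse at r₁, vis-viva equation gives v_a = √[μ(2/r₁ − 1/a_t)] = 6.311 km/s.
First burn Δv₁ = |v_a − v₁| = 4.839 km/s.
At r₂, v₂ = √(μ/r₂) = 25.5287 km/s.
Transfer-orbit speed at r₂: v_p = √[μ(2/r₂ − 1/a_t)] = 33.0853 km/s.
Second burn Δv₂ = |v₂ − v_p| = 7.557 km/s.
Total Δv = Δv₁ + Δv₂ = 12.40 km/s.

Δv = 12.4 km/s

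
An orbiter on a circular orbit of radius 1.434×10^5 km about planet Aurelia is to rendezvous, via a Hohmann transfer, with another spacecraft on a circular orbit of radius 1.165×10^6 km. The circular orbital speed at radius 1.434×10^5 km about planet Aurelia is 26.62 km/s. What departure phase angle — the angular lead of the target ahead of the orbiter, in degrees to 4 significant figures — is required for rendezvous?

φ = 104.3°

From the circular-orbit relation v² = μ/r at r = 1.434×10^5 km: μ = v²r = (26.62)² × 1.434×10^5 = 1.01617×10^8 km³/s².
The Hohmann ellipse has a_t = (r₁ + r₂)/2 = 6.542×10^5 km.
Transfer time t = π√(a_t³/μ) = 1.64905×10^5 s.
The target's mean motion on its circular orbit is ω₂ = √(μ/r₂³) = 8.01667×10^-6 rad/s.
Angle swept by the target during transfer: ω₂·t = 1.32199 rad = 75.74°.
The orbiter traverses 180° on the transfer ellipse, so the target must lead by 180° − 75.74° = 104.3°.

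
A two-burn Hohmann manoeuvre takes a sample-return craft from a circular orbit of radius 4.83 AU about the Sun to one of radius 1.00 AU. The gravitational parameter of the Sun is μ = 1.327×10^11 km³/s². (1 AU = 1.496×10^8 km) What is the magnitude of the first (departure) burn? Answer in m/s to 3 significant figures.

Δv₁ = 5610 m/s

In km: r₁ = 4.83 × 1.496×10^8 = 7.22568×10^8 km; r₂ = 1.00 × 1.496×10^8 = 1.496×10^8 km.
Transfer-ellipse semi-major axis a_t = (r₁ + r₂)/2 = (7.22568×10^8 + 1.496×10^8)/2 = 4.36084×10^8 km.
Circular speed at r = 7.22568×10^8 km: v_c = √(μ/r) = 13.5518 km/s.
Vis-viva on the transfer ellipse at r = 7.22568×10^8 km gives v_t = √[μ(2/r − 1/a_t)] = 7.93737 km/s.
Δv₁ = |v_t − v_c| = |7.93737 − 13.5518| = 5.614 km/s.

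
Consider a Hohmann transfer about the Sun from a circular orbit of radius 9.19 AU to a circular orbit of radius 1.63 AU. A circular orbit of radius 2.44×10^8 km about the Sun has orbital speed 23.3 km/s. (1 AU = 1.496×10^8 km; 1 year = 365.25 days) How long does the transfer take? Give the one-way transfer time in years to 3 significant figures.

From the circular-orbit relation v² = μ/r at r = 2.44×10^8 km: μ = v²r = (23.3)² × 2.44×10^8 = 1.32465×10^11 km³/s².
In km: r₁ = 9.19 × 1.496×10^8 = 1.374824×10^9 km; r₂ = 1.63 × 1.496×10^8 = 2.43848×10^8 km.
The Hohmann ellipse has a_t = (r₁ + r₂)/2 = 8.09336×10^8 km.
Transfer time t = π√(a_t³/μ) = π√((8.09336×10^8)³ / 1.32465×10^11) = 1.987×10^8 s.
Converting: 1.987×10^8 s ÷ 3.15576×10^7 s/year (365.25 × 86400) = 6.30 years.

t = 6.30 years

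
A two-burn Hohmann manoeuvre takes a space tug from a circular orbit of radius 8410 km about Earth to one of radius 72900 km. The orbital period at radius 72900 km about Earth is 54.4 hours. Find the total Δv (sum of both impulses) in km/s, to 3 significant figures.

Δv = 3.61 km/s

From Kepler's third law T² = 4π²r³/μ at r = 72900 km, T = 54.4 hours = 54.4 × 3600 s = 1.9584×10^5 s: μ = 4π²r³/T² = 3.98786×10^5 km³/s².
Semi-major axis of the transfer orbit: a_t = (8410 + 72900)/2 = 40655 km.
Circular speed at r₁: v₁ = √(μ/r₁) = √(3.98786×10^5/8410) = 6.886 km/s.
On the transfer ellipse at r₁, vis-viva equation gives v_p = √[μ(2/r₁ − 1/a_t)] = 9.221 km/s.
First burn Δv₁ = |v_p − v₁| = 2.335 km/s.
Circular speed at r₂: v₂ = √(μ/r₂) = 2.339 km/s.
Transfer-orbit speed at r₂: v_a = √[μ(2/r₂ − 1/a_t)] = 1.064 km/s.
Second burn Δv₂ = |v₂ − v_a| = 1.275 km/s.
Δv = Δv₁ + Δv₂ = 2.335 + 1.275 = 3.610 km/s.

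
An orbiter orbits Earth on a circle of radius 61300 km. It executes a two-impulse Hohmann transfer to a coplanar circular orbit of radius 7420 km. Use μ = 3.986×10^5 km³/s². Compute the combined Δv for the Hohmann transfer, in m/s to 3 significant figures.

Δv = 3830 m/s

The Hohmann ellipse has a_t = (r₁ + r₂)/2 = 34360 km.
Circular speed at r₁: v₁ = √(μ/r₁) = √(3.986×10^5/61300) = 2.550 km/s.
On the transfer ellipse at r₁, vis-viva gives v_a = √[μ(2/r₁ − 1/a_t)] = 1.185 km/s.
First burn Δv₁ = |v_a − v₁| = 1.365 km/s.
At r₂, v₂ = √(μ/r₂) = 7.3294 km/s.
Transfer-orbit speed at r₂: v_p = √[μ(2/r₂ − 1/a_t)] = 9.7897 km/s.
Second burn Δv₂ = |v₂ − v_p| = 2.460 km/s.
Total Δv = Δv₁ + Δv₂ = 3.825 km/s.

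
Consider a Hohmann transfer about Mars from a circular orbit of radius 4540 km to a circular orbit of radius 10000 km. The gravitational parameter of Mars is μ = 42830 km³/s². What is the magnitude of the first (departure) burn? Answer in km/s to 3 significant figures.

Transfer-ellipse semi-major axis a_t = (r₁ + r₂)/2 = (4540 + 10000)/2 = 7270 km.
On the circular orbit at r = 4540 km, v_c = √(μ/r) = 3.0715 km/s.
Transfer-orbit speed at the same r (vis-viva, a = a_t): v_t = √[μ(2/r − 1/a_t)] = 3.6023 km/s.
Δv₁ = |v_t − v_c| = |3.6023 − 3.0715| = 0.5308 km/s.

Δv₁ = 0.531 km/s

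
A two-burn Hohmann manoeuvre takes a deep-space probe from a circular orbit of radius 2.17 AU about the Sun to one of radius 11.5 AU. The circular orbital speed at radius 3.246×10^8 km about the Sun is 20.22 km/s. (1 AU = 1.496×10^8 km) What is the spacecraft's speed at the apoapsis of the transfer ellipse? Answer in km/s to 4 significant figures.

v = 4.949 km/s

From the circular-orbit relation v² = μ/r at r = 3.246×10^8 km: μ = v²r = (20.22)² × 3.246×10^8 = 1.32712×10^11 km³/s².
In km: r₁ = 2.17 × 1.496×10^8 = 3.24632×10^8 km; r₂ = 11.5 × 1.496×10^8 = 1.7204×10^9 km.
Semi-major axis of the transfer orbit: a_t = (3.24632×10^8 + 1.7204×10^9)/2 = 1.022516×10^9 km.
At apoapsis, r = 1.7204×10^9 km.
From the vis-viva equation, v = √[μ(2/r − 1/a_t)] = 4.949 km/s.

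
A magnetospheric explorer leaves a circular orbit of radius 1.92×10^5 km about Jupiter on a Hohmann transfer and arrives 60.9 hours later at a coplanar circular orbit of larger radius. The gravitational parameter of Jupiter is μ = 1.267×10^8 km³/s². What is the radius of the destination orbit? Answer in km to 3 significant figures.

r₂ = 1.51×10^6 km

Transfer time t = 60.9 hours = 2.1924×10^5 s, and t = π√(a_t³/μ).
So a_t = (μ t²/π²)^(1/3) = (1.267×10^8 × (2.1924×10^5)² / π²)^(1/3) = 8.5134×10^5 km.
Since a_t = (r₁ + r₂)/2, r₂ = 2a_t − r₁ = 2×8.5134×10^5 − 1.920×10^5 = 1.51068×10^6 km.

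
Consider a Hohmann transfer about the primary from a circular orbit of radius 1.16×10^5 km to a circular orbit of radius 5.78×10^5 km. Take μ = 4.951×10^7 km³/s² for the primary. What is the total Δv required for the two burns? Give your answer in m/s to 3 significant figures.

Δv = 9910 m/s

Semi-major axis of the transfer orbit: a_t = (1.160×10^5 + 5.780×10^5)/2 = 3.470×10^5 km.
At r₁ the circular-orbit speed is v₁ = √(μ/r₁) = 20.659 km/s.
On the transfer ellipse at r₁, v² = μ(2/r − 1/a) gives v_p = √[μ(2/r₁ − 1/a_t)] = 26.663 km/s.
First burn Δv₁ = |v_p − v₁| = 6.004 km/s.
Circular speed at r₂: v₂ = √(μ/r₂) = 9.255 km/s.
Transfer-orbit speed at r₂: v_a = √[μ(2/r₂ − 1/a_t)] = 5.351 km/s.
Second burn Δv₂ = |v₂ − v_a| = 3.904 km/s.
Δv = Δv₁ + Δv₂ = 6.004 + 3.904 = 9.908 km/s.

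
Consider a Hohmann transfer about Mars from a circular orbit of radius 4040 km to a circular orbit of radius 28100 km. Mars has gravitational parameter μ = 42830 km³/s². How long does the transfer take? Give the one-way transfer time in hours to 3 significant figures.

Semi-major axis of the transfer orbit: a_t = (4040 + 28100)/2 = 16070 km.
Transfer time t = π√(a_t³/μ) = π√((16070)³ / 42830) = 30920 s.
Converting: 30920 s ÷ 3600 s/hour = 8.59 hours.

t = 8.59 hours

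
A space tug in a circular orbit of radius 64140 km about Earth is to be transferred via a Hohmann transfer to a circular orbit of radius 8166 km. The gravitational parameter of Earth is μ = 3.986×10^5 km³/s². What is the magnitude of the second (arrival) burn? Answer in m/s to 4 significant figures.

Δv₂ = 2319 m/s

The Hohmann ellipse has a_t = (r₁ + r₂)/2 = 36153 km.
Circular speed at r = 8166 km: v_c = √(μ/r) = 6.987 km/s.
Transfer-orbit speed at the same r (vis-viva, a = a_t): v_t = √[μ(2/r − 1/a_t)] = 9.306 km/s.
Δv₂ = |v_t − v_c| = |9.306 − 6.987| = 2.319 km/s.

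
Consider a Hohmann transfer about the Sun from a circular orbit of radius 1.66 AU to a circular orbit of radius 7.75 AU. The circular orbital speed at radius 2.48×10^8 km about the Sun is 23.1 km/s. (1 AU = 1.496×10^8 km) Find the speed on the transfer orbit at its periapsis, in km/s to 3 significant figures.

v = 29.6 km/s

From the circular-orbit relation v² = μ/r at r = 2.48×10^8 km: μ = v²r = (23.1)² × 2.48×10^8 = 1.32335×10^11 km³/s².
In km: r₁ = 1.66 × 1.496×10^8 = 2.48336×10^8 km; r₂ = 7.75 × 1.496×10^8 = 1.1594×10^9 km.
The Hohmann ellipse has a_t = (r₁ + r₂)/2 = 7.03868×10^8 km.
At periapsis, r = 2.48336×10^8 km.
Applying v² = μ(2/r − 1/a_t): v = 29.63 km/s.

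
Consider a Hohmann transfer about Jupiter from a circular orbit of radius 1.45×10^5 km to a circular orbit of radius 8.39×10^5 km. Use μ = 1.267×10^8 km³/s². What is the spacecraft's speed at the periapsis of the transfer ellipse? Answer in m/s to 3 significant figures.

v = 38600 m/s

The Hohmann ellipse has a_t = (r₁ + r₂)/2 = 4.920×10^5 km.
At periapsis, r = 1.450×10^5 km.
From the vis-viva equation, v = √[μ(2/r − 1/a_t)] = 38.60 km/s.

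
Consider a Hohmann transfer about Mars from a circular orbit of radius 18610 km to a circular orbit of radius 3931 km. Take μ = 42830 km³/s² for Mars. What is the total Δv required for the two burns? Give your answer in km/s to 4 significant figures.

Δv = 1.562 km/s

Semi-major axis of the transfer orbit: a_t = (18610 + 3931)/2 = 11270.5 km.
At r₁ the circular-orbit speed is v₁ = √(μ/r₁) = 1.517 km/s.
Transfer-orbit speed at r₁ (vis-viva equation): v_a = √[μ(2/r₁ − 1/a_t)] = 0.8959 km/s.
First burn Δv₁ = |v_a − v₁| = 0.6211 km/s.
At r₂, v₂ = √(μ/r₂) = 3.3008 km/s.
Transfer-orbit speed at r₂: v_p = √[μ(2/r₂ − 1/a_t)] = 4.2415 km/s.
Second burn Δv₂ = |v₂ − v_p| = 0.9407 km/s.
Δv = Δv₁ + Δv₂ = 0.6211 + 0.9407 = 1.562 km/s.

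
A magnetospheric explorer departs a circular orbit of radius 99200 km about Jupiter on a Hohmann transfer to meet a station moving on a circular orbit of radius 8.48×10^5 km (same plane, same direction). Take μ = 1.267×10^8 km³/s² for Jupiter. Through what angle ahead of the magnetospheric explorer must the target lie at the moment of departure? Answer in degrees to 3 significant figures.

φ = 105°

The Hohmann ellipse has a_t = (r₁ + r₂)/2 = 4.736×10^5 km.
The half-period of the transfer ellipse is t = π√(a_t³/μ) = 90966 s.
The target's mean motion on its circular orbit is ω₂ = √(μ/r₂³) = 1.4414×10^-5 rad/s.
Angle swept by the target during transfer: ω₂·t = 1.3112 rad = 75.13°.
Arrival is 180° from departure on the ellipse, so φ = 180° − 75.13° = 105°.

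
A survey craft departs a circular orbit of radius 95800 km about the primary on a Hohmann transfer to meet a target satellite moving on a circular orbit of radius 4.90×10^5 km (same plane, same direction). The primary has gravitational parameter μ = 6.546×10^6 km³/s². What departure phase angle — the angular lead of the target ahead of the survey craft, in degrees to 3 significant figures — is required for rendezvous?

φ = 96.8°

Semi-major axis of the transfer orbit: a_t = (95800 + 4.900×10^5)/2 = 2.929×10^5 km.
Transfer time t = π√(a_t³/μ) = 1.946×10^5 s.
The target's mean motion on its circular orbit is ω₂ = √(μ/r₂³) = 7.459×10^-6 rad/s.
Angle swept by the target during transfer: ω₂·t = 1.452 rad = 83.19°.
The survey craft traverses 180° on the transfer ellipse, so the target must lead by 180° − 83.19° = 96.8°.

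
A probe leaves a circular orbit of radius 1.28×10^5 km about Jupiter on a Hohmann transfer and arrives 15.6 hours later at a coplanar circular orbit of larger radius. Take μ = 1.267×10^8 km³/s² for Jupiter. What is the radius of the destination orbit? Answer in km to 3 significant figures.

r₂ = 5.59×10^5 km

Transfer time t = 15.6 hours = 56160 s, and t = π√(a_t³/μ).
So a_t = (μ t²/π²)^(1/3) = (1.267×10^8 × (56160)² / π²)^(1/3) = 3.4338×10^5 km.
Since a_t = (r₁ + r₂)/2, r₂ = 2a_t − r₁ = 2×3.4338×10^5 − 1.280×10^5 = 5.5876×10^5 km.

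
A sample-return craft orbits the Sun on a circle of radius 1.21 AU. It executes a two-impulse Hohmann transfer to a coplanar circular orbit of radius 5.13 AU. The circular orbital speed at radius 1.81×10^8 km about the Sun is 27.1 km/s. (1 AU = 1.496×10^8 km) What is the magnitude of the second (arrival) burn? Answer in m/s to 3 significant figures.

From the circular-orbit relation v² = μ/r at r = 1.81×10^8 km: μ = v²r = (27.1)² × 1.81×10^8 = 1.32928×10^11 km³/s².
In km: r₁ = 1.21 × 1.496×10^8 = 1.81016×10^8 km; r₂ = 5.13 × 1.496×10^8 = 7.67448×10^8 km.
Transfer-ellipse semi-major axis a_t = (r₁ + r₂)/2 = (1.81016×10^8 + 7.67448×10^8)/2 = 4.74232×10^8 km.
Circular speed at r = 7.67448×10^8 km: v_c = √(μ/r) = 13.161 km/s.
Vis-viva on the transfer ellipse at r = 7.67448×10^8 km gives v_t = √[μ(2/r − 1/a_t)] = 8.1311 km/s.
Δv₂ = |v_t − v_c| = |8.1311 − 13.161| = 5.030 km/s.

Δv₂ = 5030 m/s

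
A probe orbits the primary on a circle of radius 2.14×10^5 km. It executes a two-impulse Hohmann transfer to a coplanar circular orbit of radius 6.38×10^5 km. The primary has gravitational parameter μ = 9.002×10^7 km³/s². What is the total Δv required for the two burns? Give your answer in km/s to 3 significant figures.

Δv = 8.05 km/s

Transfer-ellipse semi-major axis a_t = (r₁ + r₂)/2 = (2.140×10^5 + 6.380×10^5)/2 = 4.260×10^5 km.
At r₁ the circular-orbit speed is v₁ = √(μ/r₁) = 20.51 km/s.
On the transfer ellipse at r₁, vis-viva gives v_p = √[μ(2/r₁ − 1/a_t)] = 25.10 km/s.
First burn Δv₁ = |v_p − v₁| = 4.590 km/s.
At r₂, v₂ = √(μ/r₂) = 11.878 km/s.
Transfer-orbit speed at r₂: v_a = √[μ(2/r₂ − 1/a_t)] = 8.4190 km/s.
Second burn Δv₂ = |v₂ − v_a| = 3.459 km/s.
Total Δv = Δv₁ + Δv₂ = 8.049 km/s.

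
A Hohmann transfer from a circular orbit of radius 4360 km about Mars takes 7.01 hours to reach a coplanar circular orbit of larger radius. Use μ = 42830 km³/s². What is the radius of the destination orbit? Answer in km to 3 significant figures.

r₂ = 23700 km

Transfer time t = 7.01 hours = 25236 s, and t = π√(a_t³/μ).
So a_t = (μ t²/π²)^(1/3) = (42830 × (25236)² / π²)^(1/3) = 14033 km.
Since a_t = (r₁ + r₂)/2, r₂ = 2a_t − r₁ = 2×14033 − 4360 = 23706 km.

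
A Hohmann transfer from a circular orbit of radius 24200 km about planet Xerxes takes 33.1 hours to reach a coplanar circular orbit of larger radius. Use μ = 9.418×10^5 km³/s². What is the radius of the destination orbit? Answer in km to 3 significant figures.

r₂ = 1.97×10^5 km

Transfer time t = 33.1 hours = 1.1916×10^5 s, and t = π√(a_t³/μ).
So a_t = (μ t²/π²)^(1/3) = (9.418×10^5 × (1.1916×10^5)² / π²)^(1/3) = 1.1066×10^5 km.
Since a_t = (r₁ + r₂)/2, r₂ = 2a_t − r₁ = 2×1.1066×10^5 − 24200 = 1.9712×10^5 km.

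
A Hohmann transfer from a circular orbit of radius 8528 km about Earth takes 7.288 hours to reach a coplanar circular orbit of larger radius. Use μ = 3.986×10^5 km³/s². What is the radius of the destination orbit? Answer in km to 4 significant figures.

r₂ = 52060 km

Transfer time t = 7.288 hours = 26236.8 s, and t = π√(a_t³/μ).
So a_t = (μ t²/π²)^(1/3) = (3.986×10^5 × (26236.8)² / π²)^(1/3) = 30294 km.
Since a_t = (r₁ + r₂)/2, r₂ = 2a_t − r₁ = 2×30294 − 8528 = 52060 km.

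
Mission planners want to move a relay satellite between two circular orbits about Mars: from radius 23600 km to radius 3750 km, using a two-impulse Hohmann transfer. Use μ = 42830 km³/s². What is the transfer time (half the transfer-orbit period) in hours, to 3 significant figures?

Transfer-ellipse semi-major axis a_t = (r₁ + r₂)/2 = (23600 + 3750)/2 = 13675 km.
Half the transfer-orbit period gives t = π√(a_t³/μ) = 24280 s.
Converting: 24280 s ÷ 3600 s/hour = 6.74 hours.

t = 6.74 hours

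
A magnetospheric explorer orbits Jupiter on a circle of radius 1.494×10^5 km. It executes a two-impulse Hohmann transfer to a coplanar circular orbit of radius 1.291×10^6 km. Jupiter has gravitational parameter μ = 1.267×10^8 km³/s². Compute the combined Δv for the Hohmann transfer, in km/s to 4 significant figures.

The Hohmann ellipse has a_t = (r₁ + r₂)/2 = 7.202×10^5 km.
At r₁ the circular-orbit speed is v₁ = √(μ/r₁) = 29.1215 km/s.
Transfer-orbit speed at r₁ (vis-viva): v_p = √[μ(2/r₁ − 1/a_t)] = 38.9897 km/s.
First burn Δv₁ = |v_p − v₁| = 9.868 km/s.
At r₂, v₂ = √(μ/r₂) = 9.907 km/s.
Transfer-orbit speed at r₂: v_a = √[μ(2/r₂ − 1/a_t)] = 4.512 km/s.
Second burn Δv₂ = |v₂ − v_a| = 5.395 km/s.
Total Δv = Δv₁ + Δv₂ = 15.26 km/s.

Δv = 15.26 km/s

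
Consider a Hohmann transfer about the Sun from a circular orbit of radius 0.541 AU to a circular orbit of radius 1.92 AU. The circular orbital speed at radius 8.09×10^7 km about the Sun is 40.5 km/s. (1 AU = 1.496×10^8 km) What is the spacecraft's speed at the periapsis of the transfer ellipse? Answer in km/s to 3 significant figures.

From the circular-orbit relation v² = μ/r at r = 8.09×10^7 km: μ = v²r = (40.5)² × 8.09×10^7 = 1.32696×10^11 km³/s².
In km: r₁ = 0.541 × 1.496×10^8 = 8.09336×10^7 km; r₂ = 1.92 × 1.496×10^8 = 2.87232×10^8 km.
Semi-major axis of the transfer orbit: a_t = (8.09336×10^7 + 2.87232×10^8)/2 = 1.840828×10^8 km.
The periapsis of the transfer ellipse is at r = 8.09336×10^7 km.
Applying v² = μ(2/r − 1/a_t): v = 50.58 km/s.

v = 50.6 km/s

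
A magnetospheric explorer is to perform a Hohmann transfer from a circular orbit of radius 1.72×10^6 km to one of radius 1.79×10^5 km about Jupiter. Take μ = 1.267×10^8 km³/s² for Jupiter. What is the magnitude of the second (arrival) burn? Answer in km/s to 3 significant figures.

Semi-major axis of the transfer orbit: a_t = (1.720×10^6 + 1.790×10^5)/2 = 9.495×10^5 km.
On the circular orbit at r = 1.790×10^5 km, v_c = √(μ/r) = 26.605 km/s.
Transfer-orbit speed at the same r (vis-viva, a = a_t): v_t = √[μ(2/r − 1/a_t)] = 35.808 km/s.
Δv₂ = |v_t − v_c| = |35.808 − 26.605| = 9.203 km/s.

Δv₂ = 9.20 km/s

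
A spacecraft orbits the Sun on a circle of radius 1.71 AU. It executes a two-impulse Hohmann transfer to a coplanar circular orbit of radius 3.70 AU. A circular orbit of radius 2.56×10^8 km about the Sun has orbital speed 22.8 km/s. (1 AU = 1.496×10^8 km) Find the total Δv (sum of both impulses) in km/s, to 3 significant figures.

Δv = 7.04 km/s

From the circular-orbit relation v² = μ/r at r = 2.56×10^8 km: μ = v²r = (22.8)² × 2.56×10^8 = 1.33079×10^11 km³/s².
In km: r₁ = 1.71 × 1.496×10^8 = 2.55816×10^8 km; r₂ = 3.70 × 1.496×10^8 = 5.5352×10^8 km.
Semi-major axis of the transfer orbit: a_t = (2.55816×10^8 + 5.5352×10^8)/2 = 4.04668×10^8 km.
At r₁ the circular-orbit speed is v₁ = √(μ/r₁) = 22.808 km/s.
Transfer-orbit speed at r₁ (vis-viva equation): v_p = √[μ(2/r₁ − 1/a_t)] = 26.675 km/s.
First burn Δv₁ = |v_p − v₁| = 3.867 km/s.
At r₂, v₂ = √(μ/r₂) = 15.5056 km/s.
Transfer-orbit speed at r₂: v_a = √[μ(2/r₂ − 1/a_t)] = 12.3283 km/s.
Second burn Δv₂ = |v₂ − v_a| = 3.177 km/s.
Δv = Δv₁ + Δv₂ = 3.867 + 3.177 = 7.044 km/s.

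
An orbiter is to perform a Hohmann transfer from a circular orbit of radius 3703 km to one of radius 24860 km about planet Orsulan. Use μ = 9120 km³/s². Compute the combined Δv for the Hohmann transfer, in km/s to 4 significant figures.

The Hohmann ellipse has a_t = (r₁ + r₂)/2 = 14281.5 km.
At r₁ the circular-orbit speed is v₁ = √(μ/r₁) = 1.56935 km/s.
On the transfer ellipse at r₁, v² = μ(2/r − 1/a) gives v_p = √[μ(2/r₁ − 1/a_t)] = 2.07054 km/s.
First burn Δv₁ = |v_p − v₁| = 0.5012 km/s.
At r₂, v₂ = √(μ/r₂) = 0.6057 km/s.
Transfer-orbit speed at r₂: v_a = √[μ(2/r₂ − 1/a_t)] = 0.3084 km/s.
Second burn Δv₂ = |v₂ − v_a| = 0.2973 km/s.
Δv = Δv₁ + Δv₂ = 0.5012 + 0.2973 = 0.7985 km/s.

Δv = 0.7985 km/s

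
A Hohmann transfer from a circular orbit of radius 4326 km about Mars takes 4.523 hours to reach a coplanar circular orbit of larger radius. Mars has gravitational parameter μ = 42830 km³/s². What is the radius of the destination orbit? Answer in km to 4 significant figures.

r₂ = 16630 km

Transfer time t = 4.523 hours = 16282.8 s, and t = π√(a_t³/μ).
So a_t = (μ t²/π²)^(1/3) = (42830 × (16282.8)² / π²)^(1/3) = 10479 km.
Since a_t = (r₁ + r₂)/2, r₂ = 2a_t − r₁ = 2×10479 − 4326 = 16632 km.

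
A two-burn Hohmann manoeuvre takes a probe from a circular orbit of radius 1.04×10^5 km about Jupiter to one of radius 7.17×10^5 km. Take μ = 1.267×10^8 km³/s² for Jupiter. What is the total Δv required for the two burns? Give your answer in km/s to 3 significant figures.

Semi-major axis of the transfer orbit: a_t = (1.040×10^5 + 7.170×10^5)/2 = 4.105×10^5 km.
At r₁ the circular-orbit speed is v₁ = √(μ/r₁) = 34.90 km/s.
Transfer-orbit speed at r₁ (vis-viva): v_p = √[μ(2/r₁ − 1/a_t)] = 46.13 km/s.
First burn Δv₁ = |v_p − v₁| = 11.23 km/s.
Circular speed at r₂: v₂ = √(μ/r₂) = 13.293 km/s.
Transfer-orbit speed at r₂: v_a = √[μ(2/r₂ − 1/a_t)] = 6.6910 km/s.
Second burn Δv₂ = |v₂ − v_a| = 6.602 km/s.
Total Δv = Δv₁ + Δv₂ = 17.83 km/s.

Δv = 17.8 km/s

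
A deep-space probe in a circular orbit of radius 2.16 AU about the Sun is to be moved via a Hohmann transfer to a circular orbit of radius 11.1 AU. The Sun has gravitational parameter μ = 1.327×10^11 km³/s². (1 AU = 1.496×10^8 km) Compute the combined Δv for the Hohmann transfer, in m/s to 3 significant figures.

Δv = 9790 m/s

In km: r₁ = 2.16 × 1.496×10^8 = 3.23136×10^8 km; r₂ = 11.1 × 1.496×10^8 = 1.66056×10^9 km.
Semi-major axis of the transfer orbit: a_t = (3.23136×10^8 + 1.66056×10^9)/2 = 9.91848×10^8 km.
At r₁ the circular-orbit speed is v₁ = √(μ/r₁) = 20.265 km/s.
Transfer-orbit speed at r₁ (vis-viva): v_p = √[μ(2/r₁ − 1/a_t)] = 26.221 km/s.
First burn Δv₁ = |v_p − v₁| = 5.956 km/s.
At r₂, v₂ = √(μ/r₂) = 8.939 km/s.
Transfer-orbit speed at r₂: v_a = √[μ(2/r₂ − 1/a_t)] = 5.102 km/s.
Second burn Δv₂ = |v₂ − v_a| = 3.837 km/s.
Total Δv = Δv₁ + Δv₂ = 9.793 km/s.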